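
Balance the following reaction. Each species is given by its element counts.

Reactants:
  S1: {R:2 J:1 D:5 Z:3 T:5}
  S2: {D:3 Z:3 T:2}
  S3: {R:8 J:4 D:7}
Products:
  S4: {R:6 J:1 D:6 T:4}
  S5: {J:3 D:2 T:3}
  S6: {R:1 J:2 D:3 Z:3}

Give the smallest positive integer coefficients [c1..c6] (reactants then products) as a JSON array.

R: 5·2+1·0+4·8 = 42 | 6·6+1·0+6·1 = 42
J: 5·1+1·0+4·4 = 21 | 6·1+1·3+6·2 = 21
D: 5·5+1·3+4·7 = 56 | 6·6+1·2+6·3 = 56
Z: 5·3+1·3+4·0 = 18 | 6·0+1·0+6·3 = 18
T: 5·5+1·2+4·0 = 27 | 6·4+1·3+6·0 = 27
gcd(5,1,4,6,1,6) = 1

Coefficients: [5, 1, 4, 6, 1, 6]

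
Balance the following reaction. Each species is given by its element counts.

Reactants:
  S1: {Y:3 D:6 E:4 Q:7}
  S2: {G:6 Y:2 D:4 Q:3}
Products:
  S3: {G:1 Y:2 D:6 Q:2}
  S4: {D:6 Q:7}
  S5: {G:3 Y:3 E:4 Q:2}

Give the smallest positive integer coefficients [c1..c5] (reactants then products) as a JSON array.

G: 5·0+3·6 = 18 | 3·1+4·0+5·3 = 18
Y: 5·3+3·2 = 21 | 3·2+4·0+5·3 = 21
D: 5·6+3·4 = 42 | 3·6+4·6+5·0 = 42
E: 5·4+3·0 = 20 | 3·0+4·0+5·4 = 20
Q: 5·7+3·3 = 44 | 3·2+4·7+5·2 = 44
gcd(5,3,3,4,5) = 1

Coefficients: [5, 3, 3, 4, 5]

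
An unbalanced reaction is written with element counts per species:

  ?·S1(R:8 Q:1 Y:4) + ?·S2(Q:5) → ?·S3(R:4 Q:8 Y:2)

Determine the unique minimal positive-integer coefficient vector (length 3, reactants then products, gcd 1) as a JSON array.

R: 1·8+3·0 = 8 | 2·4 = 8
Q: 1·1+3·5 = 16 | 2·8 = 16
Y: 1·4+3·0 = 4 | 2·2 = 4
gcd(1,3,2) = 1

Coefficients: [1, 3, 2]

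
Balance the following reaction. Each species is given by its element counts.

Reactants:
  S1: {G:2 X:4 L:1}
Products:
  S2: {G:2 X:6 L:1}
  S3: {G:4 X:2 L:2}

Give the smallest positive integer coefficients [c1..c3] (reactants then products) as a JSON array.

Coefficients: [5, 3, 1]

G: 5·2 = 10 | 3·2+1·4 = 10
X: 5·4 = 20 | 3·6+1·2 = 20
L: 5·1 = 5 | 3·1+1·2 = 5
gcd(5,3,1) = 1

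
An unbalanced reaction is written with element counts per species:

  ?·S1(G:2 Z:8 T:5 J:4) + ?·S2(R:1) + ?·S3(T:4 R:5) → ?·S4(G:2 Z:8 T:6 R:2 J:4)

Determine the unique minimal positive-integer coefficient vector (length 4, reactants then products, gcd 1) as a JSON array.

G: 4·2+3·0+1·0 = 8 | 4·2 = 8
Z: 4·8+3·0+1·0 = 32 | 4·8 = 32
T: 4·5+3·0+1·4 = 24 | 4·6 = 24
R: 4·0+3·1+1·5 = 8 | 4·2 = 8
J: 4·4+3·0+1·0 = 16 | 4·4 = 16
gcd(4,3,1,4) = 1

Coefficients: [4, 3, 1, 4]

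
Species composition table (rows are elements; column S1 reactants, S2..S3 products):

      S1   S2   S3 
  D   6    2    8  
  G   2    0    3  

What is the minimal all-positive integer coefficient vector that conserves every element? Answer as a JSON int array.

D: 3·6 = 18 | 1·2+2·8 = 18
G: 3·2 = 6 | 1·0+2·3 = 6
gcd(3,1,2) = 1

Coefficients: [3, 1, 2]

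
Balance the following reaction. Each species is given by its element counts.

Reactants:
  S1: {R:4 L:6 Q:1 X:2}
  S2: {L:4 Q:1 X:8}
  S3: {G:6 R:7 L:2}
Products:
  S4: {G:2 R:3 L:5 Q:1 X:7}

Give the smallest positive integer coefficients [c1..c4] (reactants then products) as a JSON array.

Coefficients: [1, 5, 2, 6]

G: 1·0+5·0+2·6 = 12 | 6·2 = 12
R: 1·4+5·0+2·7 = 18 | 6·3 = 18
L: 1·6+5·4+2·2 = 30 | 6·5 = 30
Q: 1·1+5·1+2·0 = 6 | 6·1 = 6
X: 1·2+5·8+2·0 = 42 | 6·7 = 42
gcd(1,5,2,6) = 1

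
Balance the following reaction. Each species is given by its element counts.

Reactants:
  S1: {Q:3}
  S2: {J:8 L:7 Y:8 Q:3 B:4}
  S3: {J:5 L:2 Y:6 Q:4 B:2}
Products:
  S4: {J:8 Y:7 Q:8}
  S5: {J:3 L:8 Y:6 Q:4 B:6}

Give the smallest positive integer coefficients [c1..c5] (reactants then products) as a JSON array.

Coefficients: [6, 2, 5, 4, 3]

J: 6·0+2·8+5·5 = 41 | 4·8+3·3 = 41
L: 6·0+2·7+5·2 = 24 | 4·0+3·8 = 24
Y: 6·0+2·8+5·6 = 46 | 4·7+3·6 = 46
Q: 6·3+2·3+5·4 = 44 | 4·8+3·4 = 44
B: 6·0+2·4+5·2 = 18 | 4·0+3·6 = 18
gcd(6,2,5,4,3) = 1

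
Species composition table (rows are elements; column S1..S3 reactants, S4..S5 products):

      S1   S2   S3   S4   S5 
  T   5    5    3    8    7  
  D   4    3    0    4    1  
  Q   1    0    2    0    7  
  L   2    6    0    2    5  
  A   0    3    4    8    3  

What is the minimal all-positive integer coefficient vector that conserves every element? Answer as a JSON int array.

Coefficients: [2, 2, 6, 3, 2]

T: 2·5+2·5+6·3 = 38 | 3·8+2·7 = 38
D: 2·4+2·3+6·0 = 14 | 3·4+2·1 = 14
Q: 2·1+2·0+6·2 = 14 | 3·0+2·7 = 14
L: 2·2+2·6+6·0 = 16 | 3·2+2·5 = 16
A: 2·0+2·3+6·4 = 30 | 3·8+2·3 = 30
gcd(2,2,6,3,2) = 1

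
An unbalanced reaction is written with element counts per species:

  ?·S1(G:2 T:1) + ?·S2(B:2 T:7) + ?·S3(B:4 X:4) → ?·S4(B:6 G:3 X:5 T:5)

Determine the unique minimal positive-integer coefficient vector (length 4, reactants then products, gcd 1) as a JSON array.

Coefficients: [6, 2, 5, 4]

B: 6·0+2·2+5·4 = 24 | 4·6 = 24
G: 6·2+2·0+5·0 = 12 | 4·3 = 12
X: 6·0+2·0+5·4 = 20 | 4·5 = 20
T: 6·1+2·7+5·0 = 20 | 4·5 = 20
gcd(6,2,5,4) = 1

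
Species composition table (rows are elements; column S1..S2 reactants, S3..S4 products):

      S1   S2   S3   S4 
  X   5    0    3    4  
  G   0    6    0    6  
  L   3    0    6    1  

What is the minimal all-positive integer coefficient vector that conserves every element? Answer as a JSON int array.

Coefficients: [3, 3, 1, 3]

X: 3·5+3·0 = 15 | 1·3+3·4 = 15
G: 3·0+3·6 = 18 | 1·0+3·6 = 18
L: 3·3+3·0 = 9 | 1·6+3·1 = 9
gcd(3,3,1,3) = 1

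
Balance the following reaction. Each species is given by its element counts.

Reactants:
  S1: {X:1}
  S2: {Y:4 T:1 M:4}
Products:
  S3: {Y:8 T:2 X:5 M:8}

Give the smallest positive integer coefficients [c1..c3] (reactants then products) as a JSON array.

Coefficients: [5, 2, 1]

Y: 5·0+2·4 = 8 | 1·8 = 8
T: 5·0+2·1 = 2 | 1·2 = 2
X: 5·1+2·0 = 5 | 1·5 = 5
M: 5·0+2·4 = 8 | 1·8 = 8
gcd(5,2,1) = 1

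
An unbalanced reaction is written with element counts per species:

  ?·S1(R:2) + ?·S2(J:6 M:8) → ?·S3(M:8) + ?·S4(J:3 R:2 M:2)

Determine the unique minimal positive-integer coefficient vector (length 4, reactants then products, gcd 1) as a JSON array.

Coefficients: [4, 2, 1, 4]

J: 4·0+2·6 = 12 | 1·0+4·3 = 12
R: 4·2+2·0 = 8 | 1·0+4·2 = 8
M: 4·0+2·8 = 16 | 1·8+4·2 = 16
gcd(4,2,1,4) = 1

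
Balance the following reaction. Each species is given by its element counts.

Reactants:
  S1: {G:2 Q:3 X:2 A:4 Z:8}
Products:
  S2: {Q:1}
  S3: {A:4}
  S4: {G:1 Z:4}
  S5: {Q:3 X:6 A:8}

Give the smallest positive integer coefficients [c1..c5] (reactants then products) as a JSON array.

Coefficients: [3, 6, 1, 6, 1]

G: 3·2 = 6 | 6·0+1·0+6·1+1·0 = 6
Q: 3·3 = 9 | 6·1+1·0+6·0+1·3 = 9
X: 3·2 = 6 | 6·0+1·0+6·0+1·6 = 6
A: 3·4 = 12 | 6·0+1·4+6·0+1·8 = 12
Z: 3·8 = 24 | 6·0+1·0+6·4+1·0 = 24
gcd(3,6,1,6,1) = 1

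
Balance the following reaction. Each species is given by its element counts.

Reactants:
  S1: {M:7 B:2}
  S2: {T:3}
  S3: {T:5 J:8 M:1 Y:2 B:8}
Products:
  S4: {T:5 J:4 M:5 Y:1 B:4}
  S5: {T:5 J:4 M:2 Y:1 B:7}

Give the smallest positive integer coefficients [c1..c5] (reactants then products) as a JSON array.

Coefficients: [3, 5, 3, 4, 2]

T: 3·0+5·3+3·5 = 30 | 4·5+2·5 = 30
J: 3·0+5·0+3·8 = 24 | 4·4+2·4 = 24
M: 3·7+5·0+3·1 = 24 | 4·5+2·2 = 24
Y: 3·0+5·0+3·2 = 6 | 4·1+2·1 = 6
B: 3·2+5·0+3·8 = 30 | 4·4+2·7 = 30
gcd(3,5,3,4,2) = 1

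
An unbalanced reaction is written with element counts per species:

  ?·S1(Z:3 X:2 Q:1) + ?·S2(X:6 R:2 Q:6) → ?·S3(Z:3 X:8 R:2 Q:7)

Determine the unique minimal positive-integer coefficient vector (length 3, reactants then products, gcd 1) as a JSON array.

Coefficients: [1, 1, 1]

Z: 1·3+1·0 = 3 | 1·3 = 3
X: 1·2+1·6 = 8 | 1·8 = 8
R: 1·0+1·2 = 2 | 1·2 = 2
Q: 1·1+1·6 = 7 | 1·7 = 7
gcd(1,1,1) = 1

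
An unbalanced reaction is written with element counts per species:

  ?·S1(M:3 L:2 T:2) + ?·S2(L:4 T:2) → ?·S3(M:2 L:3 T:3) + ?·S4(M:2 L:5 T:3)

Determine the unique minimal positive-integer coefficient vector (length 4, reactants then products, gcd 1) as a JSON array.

Coefficients: [4, 5, 1, 5]

M: 4·3+5·0 = 12 | 1·2+5·2 = 12
L: 4·2+5·4 = 28 | 1·3+5·5 = 28
T: 4·2+5·2 = 18 | 1·3+5·3 = 18
gcd(4,5,1,5) = 1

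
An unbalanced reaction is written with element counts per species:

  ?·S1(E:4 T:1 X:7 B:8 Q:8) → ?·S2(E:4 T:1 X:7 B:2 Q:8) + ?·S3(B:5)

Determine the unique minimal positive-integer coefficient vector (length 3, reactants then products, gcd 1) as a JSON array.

Coefficients: [5, 5, 6]

E: 5·4 = 20 | 5·4+6·0 = 20
T: 5·1 = 5 | 5·1+6·0 = 5
X: 5·7 = 35 | 5·7+6·0 = 35
B: 5·8 = 40 | 5·2+6·5 = 40
Q: 5·8 = 40 | 5·8+6·0 = 40
gcd(5,5,6) = 1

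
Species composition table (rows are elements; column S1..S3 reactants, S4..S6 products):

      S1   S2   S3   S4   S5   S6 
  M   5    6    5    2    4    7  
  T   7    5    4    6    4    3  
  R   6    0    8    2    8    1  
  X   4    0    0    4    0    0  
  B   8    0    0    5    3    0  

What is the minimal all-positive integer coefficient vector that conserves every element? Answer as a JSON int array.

M: 5·5+3·6+3·5 = 58 | 5·2+5·4+4·7 = 58
T: 5·7+3·5+3·4 = 62 | 5·6+5·4+4·3 = 62
R: 5·6+3·0+3·8 = 54 | 5·2+5·8+4·1 = 54
X: 5·4+3·0+3·0 = 20 | 5·4+5·0+4·0 = 20
B: 5·8+3·0+3·0 = 40 | 5·5+5·3+4·0 = 40
gcd(5,3,3,5,5,4) = 1

Coefficients: [5, 3, 3, 5, 5, 4]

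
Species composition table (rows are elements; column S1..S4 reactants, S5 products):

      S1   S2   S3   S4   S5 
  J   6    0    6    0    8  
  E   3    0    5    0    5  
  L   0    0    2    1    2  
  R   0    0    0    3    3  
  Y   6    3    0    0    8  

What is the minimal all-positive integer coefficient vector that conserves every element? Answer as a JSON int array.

Coefficients: [5, 6, 3, 6, 6]

J: 5·6+6·0+3·6+6·0 = 48 | 6·8 = 48
E: 5·3+6·0+3·5+6·0 = 30 | 6·5 = 30
L: 5·0+6·0+3·2+6·1 = 12 | 6·2 = 12
R: 5·0+6·0+3·0+6·3 = 18 | 6·3 = 18
Y: 5·6+6·3+3·0+6·0 = 48 | 6·8 = 48
gcd(5,6,3,6,6) = 1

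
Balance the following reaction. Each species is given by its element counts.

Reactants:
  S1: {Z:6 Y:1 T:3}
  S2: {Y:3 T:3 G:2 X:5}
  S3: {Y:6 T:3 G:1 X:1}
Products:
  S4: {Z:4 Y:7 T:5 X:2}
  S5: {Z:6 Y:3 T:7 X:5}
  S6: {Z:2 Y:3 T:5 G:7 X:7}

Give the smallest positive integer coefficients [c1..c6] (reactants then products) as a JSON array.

Coefficients: [5, 5, 4, 5, 1, 2]

Z: 5·6+5·0+4·0 = 30 | 5·4+1·6+2·2 = 30
Y: 5·1+5·3+4·6 = 44 | 5·7+1·3+2·3 = 44
T: 5·3+5·3+4·3 = 42 | 5·5+1·7+2·5 = 42
G: 5·0+5·2+4·1 = 14 | 5·0+1·0+2·7 = 14
X: 5·0+5·5+4·1 = 29 | 5·2+1·5+2·7 = 29
gcd(5,5,4,5,1,2) = 1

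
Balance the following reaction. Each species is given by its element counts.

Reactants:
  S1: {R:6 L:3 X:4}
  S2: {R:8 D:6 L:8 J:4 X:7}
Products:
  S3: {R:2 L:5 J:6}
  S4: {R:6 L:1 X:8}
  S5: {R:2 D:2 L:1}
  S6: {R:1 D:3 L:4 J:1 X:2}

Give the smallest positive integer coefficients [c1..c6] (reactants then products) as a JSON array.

R: 1·6+4·8 = 38 | 2·2+3·6+6·2+4·1 = 38
D: 1·0+4·6 = 24 | 2·0+3·0+6·2+4·3 = 24
L: 1·3+4·8 = 35 | 2·5+3·1+6·1+4·4 = 35
J: 1·0+4·4 = 16 | 2·6+3·0+6·0+4·1 = 16
X: 1·4+4·7 = 32 | 2·0+3·8+6·0+4·2 = 32
gcd(1,4,2,3,6,4) = 1

Coefficients: [1, 4, 2, 3, 6, 4]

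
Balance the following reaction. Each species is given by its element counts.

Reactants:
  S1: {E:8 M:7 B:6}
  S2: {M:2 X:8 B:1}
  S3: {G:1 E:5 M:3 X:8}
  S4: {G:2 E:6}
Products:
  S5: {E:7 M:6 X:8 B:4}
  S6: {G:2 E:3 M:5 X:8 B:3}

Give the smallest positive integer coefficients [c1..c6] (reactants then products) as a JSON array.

Coefficients: [4, 6, 2, 1, 6, 2]

G: 4·0+6·0+2·1+1·2 = 4 | 6·0+2·2 = 4
E: 4·8+6·0+2·5+1·6 = 48 | 6·7+2·3 = 48
M: 4·7+6·2+2·3+1·0 = 46 | 6·6+2·5 = 46
X: 4·0+6·8+2·8+1·0 = 64 | 6·8+2·8 = 64
B: 4·6+6·1+2·0+1·0 = 30 | 6·4+2·3 = 30
gcd(4,6,2,1,6,2) = 1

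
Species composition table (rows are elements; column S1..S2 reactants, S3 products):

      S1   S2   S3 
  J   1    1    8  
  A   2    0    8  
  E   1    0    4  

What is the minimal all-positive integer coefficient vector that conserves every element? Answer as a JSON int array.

Coefficients: [4, 4, 1]

J: 4·1+4·1 = 8 | 1·8 = 8
A: 4·2+4·0 = 8 | 1·8 = 8
E: 4·1+4·0 = 4 | 1·4 = 4
gcd(4,4,1) = 1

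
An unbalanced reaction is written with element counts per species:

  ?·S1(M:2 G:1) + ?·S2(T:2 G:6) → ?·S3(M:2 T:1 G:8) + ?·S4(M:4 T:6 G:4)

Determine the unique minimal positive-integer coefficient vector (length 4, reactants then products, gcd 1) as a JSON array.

M: 6·2+5·0 = 12 | 4·2+1·4 = 12
T: 6·0+5·2 = 10 | 4·1+1·6 = 10
G: 6·1+5·6 = 36 | 4·8+1·4 = 36
gcd(6,5,4,1) = 1

Coefficients: [6, 5, 4, 1]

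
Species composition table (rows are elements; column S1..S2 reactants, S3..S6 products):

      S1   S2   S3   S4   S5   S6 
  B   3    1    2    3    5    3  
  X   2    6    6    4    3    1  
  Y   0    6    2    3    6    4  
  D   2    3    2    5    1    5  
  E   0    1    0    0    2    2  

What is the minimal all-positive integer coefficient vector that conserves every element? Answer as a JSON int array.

B: 6·3+4·1 = 22 | 4·2+2·3+1·5+1·3 = 22
X: 6·2+4·6 = 36 | 4·6+2·4+1·3+1·1 = 36
Y: 6·0+4·6 = 24 | 4·2+2·3+1·6+1·4 = 24
D: 6·2+4·3 = 24 | 4·2+2·5+1·1+1·5 = 24
E: 6·0+4·1 = 4 | 4·0+2·0+1·2+1·2 = 4
gcd(6,4,4,2,1,1) = 1

Coefficients: [6, 4, 4, 2, 1, 1]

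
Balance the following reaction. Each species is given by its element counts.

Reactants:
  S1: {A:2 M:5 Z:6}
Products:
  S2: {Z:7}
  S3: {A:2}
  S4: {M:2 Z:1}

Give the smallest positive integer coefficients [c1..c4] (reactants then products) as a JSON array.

A: 2·2 = 4 | 1·0+2·2+5·0 = 4
M: 2·5 = 10 | 1·0+2·0+5·2 = 10
Z: 2·6 = 12 | 1·7+2·0+5·1 = 12
gcd(2,1,2,5) = 1

Coefficients: [2, 1, 2, 5]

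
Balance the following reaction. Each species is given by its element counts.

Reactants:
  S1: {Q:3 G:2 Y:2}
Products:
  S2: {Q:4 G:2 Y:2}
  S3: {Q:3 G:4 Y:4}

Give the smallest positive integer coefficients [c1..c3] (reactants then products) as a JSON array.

Q: 5·3 = 15 | 3·4+1·3 = 15
G: 5·2 = 10 | 3·2+1·4 = 10
Y: 5·2 = 10 | 3·2+1·4 = 10
gcd(5,3,1) = 1

Coefficients: [5, 3, 1]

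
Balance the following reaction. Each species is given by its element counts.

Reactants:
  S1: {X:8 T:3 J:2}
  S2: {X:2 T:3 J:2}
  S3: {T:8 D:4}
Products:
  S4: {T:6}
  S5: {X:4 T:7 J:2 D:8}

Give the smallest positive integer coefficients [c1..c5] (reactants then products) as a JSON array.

X: 1·8+2·2+6·0 = 12 | 6·0+3·4 = 12
T: 1·3+2·3+6·8 = 57 | 6·6+3·7 = 57
J: 1·2+2·2+6·0 = 6 | 6·0+3·2 = 6
D: 1·0+2·0+6·4 = 24 | 6·0+3·8 = 24
gcd(1,2,6,6,3) = 1

Coefficients: [1, 2, 6, 6, 3]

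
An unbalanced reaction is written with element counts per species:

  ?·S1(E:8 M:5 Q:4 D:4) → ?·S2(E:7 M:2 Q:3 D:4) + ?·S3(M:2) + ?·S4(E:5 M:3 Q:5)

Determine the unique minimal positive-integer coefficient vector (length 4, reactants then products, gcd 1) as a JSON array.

E: 5·8 = 40 | 5·7+6·0+1·5 = 40
M: 5·5 = 25 | 5·2+6·2+1·3 = 25
Q: 5·4 = 20 | 5·3+6·0+1·5 = 20
D: 5·4 = 20 | 5·4+6·0+1·0 = 20
gcd(5,5,6,1) = 1

Coefficients: [5, 5, 6, 1]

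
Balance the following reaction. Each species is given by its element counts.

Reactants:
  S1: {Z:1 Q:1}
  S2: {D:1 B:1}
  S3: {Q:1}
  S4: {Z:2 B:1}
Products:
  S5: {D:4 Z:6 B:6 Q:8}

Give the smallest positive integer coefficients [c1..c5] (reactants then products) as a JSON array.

Coefficients: [2, 4, 6, 2, 1]

D: 2·0+4·1+6·0+2·0 = 4 | 1·4 = 4
Z: 2·1+4·0+6·0+2·2 = 6 | 1·6 = 6
B: 2·0+4·1+6·0+2·1 = 6 | 1·6 = 6
Q: 2·1+4·0+6·1+2·0 = 8 | 1·8 = 8
gcd(2,4,6,2,1) = 1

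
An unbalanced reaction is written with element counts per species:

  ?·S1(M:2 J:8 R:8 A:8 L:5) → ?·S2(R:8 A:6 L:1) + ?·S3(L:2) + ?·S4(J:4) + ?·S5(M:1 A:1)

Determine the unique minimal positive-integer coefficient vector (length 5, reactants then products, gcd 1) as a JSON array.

Coefficients: [1, 1, 2, 2, 2]

M: 1·2 = 2 | 1·0+2·0+2·0+2·1 = 2
J: 1·8 = 8 | 1·0+2·0+2·4+2·0 = 8
R: 1·8 = 8 | 1·8+2·0+2·0+2·0 = 8
A: 1·8 = 8 | 1·6+2·0+2·0+2·1 = 8
L: 1·5 = 5 | 1·1+2·2+2·0+2·0 = 5
gcd(1,1,2,2,2) = 1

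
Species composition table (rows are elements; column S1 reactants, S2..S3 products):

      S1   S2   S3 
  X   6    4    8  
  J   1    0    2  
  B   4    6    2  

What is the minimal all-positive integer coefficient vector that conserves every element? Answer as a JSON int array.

X: 2·6 = 12 | 1·4+1·8 = 12
J: 2·1 = 2 | 1·0+1·2 = 2
B: 2·4 = 8 | 1·6+1·2 = 8
gcd(2,1,1) = 1

Coefficients: [2, 1, 1]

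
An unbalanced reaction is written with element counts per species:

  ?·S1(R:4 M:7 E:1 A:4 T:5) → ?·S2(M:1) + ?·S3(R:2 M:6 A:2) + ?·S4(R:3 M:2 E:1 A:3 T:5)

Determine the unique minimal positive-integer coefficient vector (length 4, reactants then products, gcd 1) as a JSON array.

Coefficients: [2, 4, 1, 2]

R: 2·4 = 8 | 4·0+1·2+2·3 = 8
M: 2·7 = 14 | 4·1+1·6+2·2 = 14
E: 2·1 = 2 | 4·0+1·0+2·1 = 2
A: 2·4 = 8 | 4·0+1·2+2·3 = 8
T: 2·5 = 10 | 4·0+1·0+2·5 = 10
gcd(2,4,1,2) = 1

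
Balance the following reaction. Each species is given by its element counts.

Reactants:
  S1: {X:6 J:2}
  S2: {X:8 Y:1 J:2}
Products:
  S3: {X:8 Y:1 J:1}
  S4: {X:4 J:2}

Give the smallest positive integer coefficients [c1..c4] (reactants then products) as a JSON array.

X: 2·6+2·8 = 28 | 2·8+3·4 = 28
Y: 2·0+2·1 = 2 | 2·1+3·0 = 2
J: 2·2+2·2 = 8 | 2·1+3·2 = 8
gcd(2,2,2,3) = 1

Coefficients: [2, 2, 2, 3]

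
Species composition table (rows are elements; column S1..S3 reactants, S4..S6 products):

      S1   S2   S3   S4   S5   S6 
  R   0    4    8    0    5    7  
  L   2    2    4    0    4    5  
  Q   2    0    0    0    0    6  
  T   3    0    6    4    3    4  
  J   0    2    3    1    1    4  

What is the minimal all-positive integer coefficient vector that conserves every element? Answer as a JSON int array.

R: 6·0+3·4+4·8 = 44 | 4·0+6·5+2·7 = 44
L: 6·2+3·2+4·4 = 34 | 4·0+6·4+2·5 = 34
Q: 6·2+3·0+4·0 = 12 | 4·0+6·0+2·6 = 12
T: 6·3+3·0+4·6 = 42 | 4·4+6·3+2·4 = 42
J: 6·0+3·2+4·3 = 18 | 4·1+6·1+2·4 = 18
gcd(6,3,4,4,6,2) = 1

Coefficients: [6, 3, 4, 4, 6, 2]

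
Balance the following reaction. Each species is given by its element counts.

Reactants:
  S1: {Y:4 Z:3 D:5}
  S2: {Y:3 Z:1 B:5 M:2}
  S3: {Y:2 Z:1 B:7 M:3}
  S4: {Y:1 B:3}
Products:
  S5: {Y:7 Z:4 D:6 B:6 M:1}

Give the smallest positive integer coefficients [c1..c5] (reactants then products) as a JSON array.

Y: 6·4+1·3+1·2+6·1 = 35 | 5·7 = 35
Z: 6·3+1·1+1·1+6·0 = 20 | 5·4 = 20
D: 6·5+1·0+1·0+6·0 = 30 | 5·6 = 30
B: 6·0+1·5+1·7+6·3 = 30 | 5·6 = 30
M: 6·0+1·2+1·3+6·0 = 5 | 5·1 = 5
gcd(6,1,1,6,5) = 1

Coefficients: [6, 1, 1, 6, 5]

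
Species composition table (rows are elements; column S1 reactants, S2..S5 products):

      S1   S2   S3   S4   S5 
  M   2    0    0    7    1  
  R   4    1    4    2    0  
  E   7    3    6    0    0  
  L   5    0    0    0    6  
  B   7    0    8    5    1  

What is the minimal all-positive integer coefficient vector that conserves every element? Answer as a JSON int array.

M: 6·2 = 12 | 6·0+4·0+1·7+5·1 = 12
R: 6·4 = 24 | 6·1+4·4+1·2+5·0 = 24
E: 6·7 = 42 | 6·3+4·6+1·0+5·0 = 42
L: 6·5 = 30 | 6·0+4·0+1·0+5·6 = 30
B: 6·7 = 42 | 6·0+4·8+1·5+5·1 = 42
gcd(6,6,4,1,5) = 1

Coefficients: [6, 6, 4, 1, 5]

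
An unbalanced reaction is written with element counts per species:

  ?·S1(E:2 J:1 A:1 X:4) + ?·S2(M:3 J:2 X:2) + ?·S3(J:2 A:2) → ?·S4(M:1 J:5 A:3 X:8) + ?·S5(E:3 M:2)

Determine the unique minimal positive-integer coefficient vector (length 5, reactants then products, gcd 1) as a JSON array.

Coefficients: [6, 4, 3, 4, 4]

E: 6·2+4·0+3·0 = 12 | 4·0+4·3 = 12
M: 6·0+4·3+3·0 = 12 | 4·1+4·2 = 12
J: 6·1+4·2+3·2 = 20 | 4·5+4·0 = 20
A: 6·1+4·0+3·2 = 12 | 4·3+4·0 = 12
X: 6·4+4·2+3·0 = 32 | 4·8+4·0 = 32
gcd(6,4,3,4,4) = 1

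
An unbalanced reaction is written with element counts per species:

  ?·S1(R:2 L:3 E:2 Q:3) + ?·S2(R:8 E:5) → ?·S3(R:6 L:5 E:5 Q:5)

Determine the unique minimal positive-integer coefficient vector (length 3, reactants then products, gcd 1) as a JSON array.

R: 5·2+1·8 = 18 | 3·6 = 18
L: 5·3+1·0 = 15 | 3·5 = 15
E: 5·2+1·5 = 15 | 3·5 = 15
Q: 5·3+1·0 = 15 | 3·5 = 15
gcd(5,1,3) = 1

Coefficients: [5, 1, 3]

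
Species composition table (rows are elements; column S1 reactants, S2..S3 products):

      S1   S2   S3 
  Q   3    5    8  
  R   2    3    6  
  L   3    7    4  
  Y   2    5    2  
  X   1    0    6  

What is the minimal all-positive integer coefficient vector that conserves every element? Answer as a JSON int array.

Q: 6·3 = 18 | 2·5+1·8 = 18
R: 6·2 = 12 | 2·3+1·6 = 12
L: 6·3 = 18 | 2·7+1·4 = 18
Y: 6·2 = 12 | 2·5+1·2 = 12
X: 6·1 = 6 | 2·0+1·6 = 6
gcd(6,2,1) = 1

Coefficients: [6, 2, 1]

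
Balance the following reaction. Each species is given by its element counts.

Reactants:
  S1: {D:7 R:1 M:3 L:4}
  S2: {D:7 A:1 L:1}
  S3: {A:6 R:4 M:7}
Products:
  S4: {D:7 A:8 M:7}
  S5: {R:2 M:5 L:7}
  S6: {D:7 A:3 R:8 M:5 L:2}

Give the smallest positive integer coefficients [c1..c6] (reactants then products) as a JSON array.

D: 2·7+5·7+6·0 = 49 | 4·7+1·0+3·7 = 49
A: 2·0+5·1+6·6 = 41 | 4·8+1·0+3·3 = 41
R: 2·1+5·0+6·4 = 26 | 4·0+1·2+3·8 = 26
M: 2·3+5·0+6·7 = 48 | 4·7+1·5+3·5 = 48
L: 2·4+5·1+6·0 = 13 | 4·0+1·7+3·2 = 13
gcd(2,5,6,4,1,3) = 1

Coefficients: [2, 5, 6, 4, 1, 3]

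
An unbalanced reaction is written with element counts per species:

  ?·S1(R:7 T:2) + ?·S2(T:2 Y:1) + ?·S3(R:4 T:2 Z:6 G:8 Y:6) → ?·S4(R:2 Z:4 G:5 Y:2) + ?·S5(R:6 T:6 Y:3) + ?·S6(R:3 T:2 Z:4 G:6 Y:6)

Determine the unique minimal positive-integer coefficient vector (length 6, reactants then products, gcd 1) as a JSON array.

R: 3·7+6·0+6·4 = 45 | 6·2+4·6+3·3 = 45
T: 3·2+6·2+6·2 = 30 | 6·0+4·6+3·2 = 30
Z: 3·0+6·0+6·6 = 36 | 6·4+4·0+3·4 = 36
G: 3·0+6·0+6·8 = 48 | 6·5+4·0+3·6 = 48
Y: 3·0+6·1+6·6 = 42 | 6·2+4·3+3·6 = 42
gcd(3,6,6,6,4,3) = 1

Coefficients: [3, 6, 6, 6, 4, 3]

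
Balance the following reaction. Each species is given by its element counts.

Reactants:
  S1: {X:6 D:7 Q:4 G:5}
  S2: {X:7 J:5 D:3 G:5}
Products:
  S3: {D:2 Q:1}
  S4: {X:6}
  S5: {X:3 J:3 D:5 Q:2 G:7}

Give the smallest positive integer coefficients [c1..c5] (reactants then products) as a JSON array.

Coefficients: [4, 3, 6, 5, 5]

X: 4·6+3·7 = 45 | 6·0+5·6+5·3 = 45
J: 4·0+3·5 = 15 | 6·0+5·0+5·3 = 15
D: 4·7+3·3 = 37 | 6·2+5·0+5·5 = 37
Q: 4·4+3·0 = 16 | 6·1+5·0+5·2 = 16
G: 4·5+3·5 = 35 | 6·0+5·0+5·7 = 35
gcd(4,3,6,5,5) = 1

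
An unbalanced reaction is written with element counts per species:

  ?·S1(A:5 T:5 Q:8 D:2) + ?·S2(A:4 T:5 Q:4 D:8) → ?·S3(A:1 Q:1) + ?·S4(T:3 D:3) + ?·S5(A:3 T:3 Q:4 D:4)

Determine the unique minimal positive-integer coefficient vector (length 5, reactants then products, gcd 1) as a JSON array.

Coefficients: [1, 2, 4, 2, 3]

A: 1·5+2·4 = 13 | 4·1+2·0+3·3 = 13
T: 1·5+2·5 = 15 | 4·0+2·3+3·3 = 15
Q: 1·8+2·4 = 16 | 4·1+2·0+3·4 = 16
D: 1·2+2·8 = 18 | 4·0+2·3+3·4 = 18
gcd(1,2,4,2,3) = 1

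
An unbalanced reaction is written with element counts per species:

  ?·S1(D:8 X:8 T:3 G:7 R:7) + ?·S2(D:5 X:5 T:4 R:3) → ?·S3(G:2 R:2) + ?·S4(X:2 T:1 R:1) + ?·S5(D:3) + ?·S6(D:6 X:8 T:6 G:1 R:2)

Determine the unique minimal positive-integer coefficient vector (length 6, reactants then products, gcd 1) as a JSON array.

Coefficients: [1, 2, 3, 5, 4, 1]

D: 1·8+2·5 = 18 | 3·0+5·0+4·3+1·6 = 18
X: 1·8+2·5 = 18 | 3·0+5·2+4·0+1·8 = 18
T: 1·3+2·4 = 11 | 3·0+5·1+4·0+1·6 = 11
G: 1·7+2·0 = 7 | 3·2+5·0+4·0+1·1 = 7
R: 1·7+2·3 = 13 | 3·2+5·1+4·0+1·2 = 13
gcd(1,2,3,5,4,1) = 1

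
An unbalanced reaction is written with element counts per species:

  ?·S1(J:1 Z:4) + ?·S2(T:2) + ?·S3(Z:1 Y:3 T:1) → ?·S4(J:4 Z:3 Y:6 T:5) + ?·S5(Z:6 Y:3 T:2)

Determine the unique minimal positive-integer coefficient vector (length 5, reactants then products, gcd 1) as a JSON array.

Coefficients: [4, 3, 5, 1, 3]

J: 4·1+3·0+5·0 = 4 | 1·4+3·0 = 4
Z: 4·4+3·0+5·1 = 21 | 1·3+3·6 = 21
Y: 4·0+3·0+5·3 = 15 | 1·6+3·3 = 15
T: 4·0+3·2+5·1 = 11 | 1·5+3·2 = 11
gcd(4,3,5,1,3) = 1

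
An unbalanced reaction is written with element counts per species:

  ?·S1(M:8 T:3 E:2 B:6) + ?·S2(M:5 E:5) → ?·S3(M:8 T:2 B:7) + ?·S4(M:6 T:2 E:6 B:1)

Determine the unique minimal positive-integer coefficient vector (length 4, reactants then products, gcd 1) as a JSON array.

M: 4·8+2·5 = 42 | 3·8+3·6 = 42
T: 4·3+2·0 = 12 | 3·2+3·2 = 12
E: 4·2+2·5 = 18 | 3·0+3·6 = 18
B: 4·6+2·0 = 24 | 3·7+3·1 = 24
gcd(4,2,3,3) = 1

Coefficients: [4, 2, 3, 3]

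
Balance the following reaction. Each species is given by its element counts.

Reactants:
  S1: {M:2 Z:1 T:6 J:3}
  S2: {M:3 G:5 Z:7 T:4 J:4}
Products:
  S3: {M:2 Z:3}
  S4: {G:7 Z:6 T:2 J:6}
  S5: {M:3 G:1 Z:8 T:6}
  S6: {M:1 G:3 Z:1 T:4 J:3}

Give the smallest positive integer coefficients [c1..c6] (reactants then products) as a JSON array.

Coefficients: [1, 6, 6, 2, 1, 5]

M: 1·2+6·3 = 20 | 6·2+2·0+1·3+5·1 = 20
G: 1·0+6·5 = 30 | 6·0+2·7+1·1+5·3 = 30
Z: 1·1+6·7 = 43 | 6·3+2·6+1·8+5·1 = 43
T: 1·6+6·4 = 30 | 6·0+2·2+1·6+5·4 = 30
J: 1·3+6·4 = 27 | 6·0+2·6+1·0+5·3 = 27
gcd(1,6,6,2,1,5) = 1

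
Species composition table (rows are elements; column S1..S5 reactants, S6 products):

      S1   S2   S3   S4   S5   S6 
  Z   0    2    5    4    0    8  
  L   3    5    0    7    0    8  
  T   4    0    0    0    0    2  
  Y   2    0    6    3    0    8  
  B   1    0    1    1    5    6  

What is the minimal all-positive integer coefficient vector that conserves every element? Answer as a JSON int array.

Z: 3·0+5·2+6·5+2·4+5·0 = 48 | 6·8 = 48
L: 3·3+5·5+6·0+2·7+5·0 = 48 | 6·8 = 48
T: 3·4+5·0+6·0+2·0+5·0 = 12 | 6·2 = 12
Y: 3·2+5·0+6·6+2·3+5·0 = 48 | 6·8 = 48
B: 3·1+5·0+6·1+2·1+5·5 = 36 | 6·6 = 36
gcd(3,5,6,2,5,6) = 1

Coefficients: [3, 5, 6, 2, 5, 6]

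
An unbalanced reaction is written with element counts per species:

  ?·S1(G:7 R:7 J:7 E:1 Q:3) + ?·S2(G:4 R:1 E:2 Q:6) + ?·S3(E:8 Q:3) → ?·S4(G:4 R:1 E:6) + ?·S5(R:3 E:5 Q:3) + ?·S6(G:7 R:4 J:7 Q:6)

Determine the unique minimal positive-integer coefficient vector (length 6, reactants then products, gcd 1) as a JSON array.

Coefficients: [5, 3, 4, 3, 5, 5]

G: 5·7+3·4+4·0 = 47 | 3·4+5·0+5·7 = 47
R: 5·7+3·1+4·0 = 38 | 3·1+5·3+5·4 = 38
J: 5·7+3·0+4·0 = 35 | 3·0+5·0+5·7 = 35
E: 5·1+3·2+4·8 = 43 | 3·6+5·5+5·0 = 43
Q: 5·3+3·6+4·3 = 45 | 3·0+5·3+5·6 = 45
gcd(5,3,4,3,5,5) = 1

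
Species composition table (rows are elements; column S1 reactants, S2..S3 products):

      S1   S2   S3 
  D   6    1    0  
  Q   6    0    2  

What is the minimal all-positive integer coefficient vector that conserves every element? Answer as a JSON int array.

D: 1·6 = 6 | 6·1+3·0 = 6
Q: 1·6 = 6 | 6·0+3·2 = 6
gcd(1,6,3) = 1

Coefficients: [1, 6, 3]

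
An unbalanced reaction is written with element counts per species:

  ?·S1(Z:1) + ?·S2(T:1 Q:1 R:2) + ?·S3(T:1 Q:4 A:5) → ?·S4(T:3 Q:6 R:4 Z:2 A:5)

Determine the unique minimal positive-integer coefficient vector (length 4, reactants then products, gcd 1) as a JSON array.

T: 2·0+2·1+1·1 = 3 | 1·3 = 3
Q: 2·0+2·1+1·4 = 6 | 1·6 = 6
R: 2·0+2·2+1·0 = 4 | 1·4 = 4
Z: 2·1+2·0+1·0 = 2 | 1·2 = 2
A: 2·0+2·0+1·5 = 5 | 1·5 = 5
gcd(2,2,1,1) = 1

Coefficients: [2, 2, 1, 1]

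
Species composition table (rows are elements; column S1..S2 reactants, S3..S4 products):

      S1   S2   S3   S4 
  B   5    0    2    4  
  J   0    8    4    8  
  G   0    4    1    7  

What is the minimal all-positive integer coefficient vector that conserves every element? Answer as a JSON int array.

Coefficients: [4, 5, 6, 2]

B: 4·5+5·0 = 20 | 6·2+2·4 = 20
J: 4·0+5·8 = 40 | 6·4+2·8 = 40
G: 4·0+5·4 = 20 | 6·1+2·7 = 20
gcd(4,5,6,2) = 1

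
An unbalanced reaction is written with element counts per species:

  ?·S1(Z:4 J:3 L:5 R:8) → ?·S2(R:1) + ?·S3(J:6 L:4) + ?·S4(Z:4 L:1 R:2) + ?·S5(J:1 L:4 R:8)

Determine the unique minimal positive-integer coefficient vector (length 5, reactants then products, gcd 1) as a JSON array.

Coefficients: [5, 6, 2, 5, 3]

Z: 5·4 = 20 | 6·0+2·0+5·4+3·0 = 20
J: 5·3 = 15 | 6·0+2·6+5·0+3·1 = 15
L: 5·5 = 25 | 6·0+2·4+5·1+3·4 = 25
R: 5·8 = 40 | 6·1+2·0+5·2+3·8 = 40
gcd(5,6,2,5,3) = 1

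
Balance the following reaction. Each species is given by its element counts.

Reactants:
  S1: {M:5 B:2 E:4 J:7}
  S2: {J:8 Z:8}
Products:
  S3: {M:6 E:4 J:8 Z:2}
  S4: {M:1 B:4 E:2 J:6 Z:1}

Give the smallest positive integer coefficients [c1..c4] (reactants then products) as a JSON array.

Coefficients: [4, 1, 3, 2]

M: 4·5+1·0 = 20 | 3·6+2·1 = 20
B: 4·2+1·0 = 8 | 3·0+2·4 = 8
E: 4·4+1·0 = 16 | 3·4+2·2 = 16
J: 4·7+1·8 = 36 | 3·8+2·6 = 36
Z: 4·0+1·8 = 8 | 3·2+2·1 = 8
gcd(4,1,3,2) = 1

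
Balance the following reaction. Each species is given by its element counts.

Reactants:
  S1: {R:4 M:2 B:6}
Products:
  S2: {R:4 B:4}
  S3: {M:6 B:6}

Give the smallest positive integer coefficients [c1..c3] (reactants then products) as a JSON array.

R: 3·4 = 12 | 3·4+1·0 = 12
M: 3·2 = 6 | 3·0+1·6 = 6
B: 3·6 = 18 | 3·4+1·6 = 18
gcd(3,3,1) = 1

Coefficients: [3, 3, 1]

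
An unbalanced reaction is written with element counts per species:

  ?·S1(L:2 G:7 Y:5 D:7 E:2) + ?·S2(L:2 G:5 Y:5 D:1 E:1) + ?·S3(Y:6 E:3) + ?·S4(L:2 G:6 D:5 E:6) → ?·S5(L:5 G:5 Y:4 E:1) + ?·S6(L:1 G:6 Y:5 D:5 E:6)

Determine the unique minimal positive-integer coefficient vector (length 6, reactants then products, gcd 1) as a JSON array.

L: 1·2+3·2+3·0+4·2 = 16 | 2·5+6·1 = 16
G: 1·7+3·5+3·0+4·6 = 46 | 2·5+6·6 = 46
Y: 1·5+3·5+3·6+4·0 = 38 | 2·4+6·5 = 38
D: 1·7+3·1+3·0+4·5 = 30 | 2·0+6·5 = 30
E: 1·2+3·1+3·3+4·6 = 38 | 2·1+6·6 = 38
gcd(1,3,3,4,2,6) = 1

Coefficients: [1, 3, 3, 4, 2, 6]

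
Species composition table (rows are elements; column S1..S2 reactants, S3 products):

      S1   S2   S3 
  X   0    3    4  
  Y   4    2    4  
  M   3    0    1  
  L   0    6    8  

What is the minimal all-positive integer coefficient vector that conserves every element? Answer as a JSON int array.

X: 1·0+4·3 = 12 | 3·4 = 12
Y: 1·4+4·2 = 12 | 3·4 = 12
M: 1·3+4·0 = 3 | 3·1 = 3
L: 1·0+4·6 = 24 | 3·8 = 24
gcd(1,4,3) = 1

Coefficients: [1, 4, 3]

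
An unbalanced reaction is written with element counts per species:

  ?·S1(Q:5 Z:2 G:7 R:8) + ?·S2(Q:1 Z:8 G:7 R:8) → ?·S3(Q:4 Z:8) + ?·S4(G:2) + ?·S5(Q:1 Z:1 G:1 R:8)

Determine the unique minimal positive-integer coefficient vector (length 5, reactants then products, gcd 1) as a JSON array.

Q: 1·5+1·1 = 6 | 1·4+6·0+2·1 = 6
Z: 1·2+1·8 = 10 | 1·8+6·0+2·1 = 10
G: 1·7+1·7 = 14 | 1·0+6·2+2·1 = 14
R: 1·8+1·8 = 16 | 1·0+6·0+2·8 = 16
gcd(1,1,1,6,2) = 1

Coefficients: [1, 1, 1, 6, 2]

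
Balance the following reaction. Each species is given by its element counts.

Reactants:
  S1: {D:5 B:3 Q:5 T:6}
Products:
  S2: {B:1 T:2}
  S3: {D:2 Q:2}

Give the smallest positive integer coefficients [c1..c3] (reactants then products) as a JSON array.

D: 2·5 = 10 | 6·0+5·2 = 10
B: 2·3 = 6 | 6·1+5·0 = 6
Q: 2·5 = 10 | 6·0+5·2 = 10
T: 2·6 = 12 | 6·2+5·0 = 12
gcd(2,6,5) = 1

Coefficients: [2, 6, 5]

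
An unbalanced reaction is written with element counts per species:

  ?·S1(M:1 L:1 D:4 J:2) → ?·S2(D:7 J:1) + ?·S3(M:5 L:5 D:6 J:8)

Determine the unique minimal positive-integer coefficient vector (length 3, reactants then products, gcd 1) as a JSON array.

Coefficients: [5, 2, 1]

M: 5·1 = 5 | 2·0+1·5 = 5
L: 5·1 = 5 | 2·0+1·5 = 5
D: 5·4 = 20 | 2·7+1·6 = 20
J: 5·2 = 10 | 2·1+1·8 = 10
gcd(5,2,1) = 1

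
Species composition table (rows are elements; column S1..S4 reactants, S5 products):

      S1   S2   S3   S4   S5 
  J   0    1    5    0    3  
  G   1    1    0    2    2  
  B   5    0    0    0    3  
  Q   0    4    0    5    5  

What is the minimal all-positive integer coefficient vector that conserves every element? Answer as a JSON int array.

J: 3·0+5·1+2·5+1·0 = 15 | 5·3 = 15
G: 3·1+5·1+2·0+1·2 = 10 | 5·2 = 10
B: 3·5+5·0+2·0+1·0 = 15 | 5·3 = 15
Q: 3·0+5·4+2·0+1·5 = 25 | 5·5 = 25
gcd(3,5,2,1,5) = 1

Coefficients: [3, 5, 2, 1, 5]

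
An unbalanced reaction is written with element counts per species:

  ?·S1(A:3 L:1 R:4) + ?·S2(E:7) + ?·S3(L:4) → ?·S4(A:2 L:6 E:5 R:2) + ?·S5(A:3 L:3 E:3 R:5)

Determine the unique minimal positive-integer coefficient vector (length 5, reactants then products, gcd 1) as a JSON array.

A: 4·3+3·0+5·0 = 12 | 3·2+2·3 = 12
L: 4·1+3·0+5·4 = 24 | 3·6+2·3 = 24
E: 4·0+3·7+5·0 = 21 | 3·5+2·3 = 21
R: 4·4+3·0+5·0 = 16 | 3·2+2·5 = 16
gcd(4,3,5,3,2) = 1

Coefficients: [4, 3, 5, 3, 2]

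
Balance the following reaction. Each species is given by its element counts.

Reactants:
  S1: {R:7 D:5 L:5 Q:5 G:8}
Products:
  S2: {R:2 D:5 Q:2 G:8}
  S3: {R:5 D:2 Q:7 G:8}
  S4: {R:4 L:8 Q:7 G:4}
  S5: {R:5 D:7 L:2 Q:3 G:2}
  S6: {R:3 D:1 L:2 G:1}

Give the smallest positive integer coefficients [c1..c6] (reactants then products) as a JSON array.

Coefficients: [6, 3, 1, 2, 1, 6]

R: 6·7 = 42 | 3·2+1·5+2·4+1·5+6·3 = 42
D: 6·5 = 30 | 3·5+1·2+2·0+1·7+6·1 = 30
L: 6·5 = 30 | 3·0+1·0+2·8+1·2+6·2 = 30
Q: 6·5 = 30 | 3·2+1·7+2·7+1·3+6·0 = 30
G: 6·8 = 48 | 3·8+1·8+2·4+1·2+6·1 = 48
gcd(6,3,1,2,1,6) = 1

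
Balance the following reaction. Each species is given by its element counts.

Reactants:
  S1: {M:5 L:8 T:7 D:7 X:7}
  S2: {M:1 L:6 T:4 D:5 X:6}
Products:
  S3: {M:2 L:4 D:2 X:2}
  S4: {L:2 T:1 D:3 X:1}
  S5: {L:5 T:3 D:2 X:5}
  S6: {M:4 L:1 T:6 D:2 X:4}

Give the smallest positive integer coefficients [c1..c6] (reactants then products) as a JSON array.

M: 1·5+1·1 = 6 | 1·2+2·0+1·0+1·4 = 6
L: 1·8+1·6 = 14 | 1·4+2·2+1·5+1·1 = 14
T: 1·7+1·4 = 11 | 1·0+2·1+1·3+1·6 = 11
D: 1·7+1·5 = 12 | 1·2+2·3+1·2+1·2 = 12
X: 1·7+1·6 = 13 | 1·2+2·1+1·5+1·4 = 13
gcd(1,1,1,2,1,1) = 1

Coefficients: [1, 1, 1, 2, 1, 1]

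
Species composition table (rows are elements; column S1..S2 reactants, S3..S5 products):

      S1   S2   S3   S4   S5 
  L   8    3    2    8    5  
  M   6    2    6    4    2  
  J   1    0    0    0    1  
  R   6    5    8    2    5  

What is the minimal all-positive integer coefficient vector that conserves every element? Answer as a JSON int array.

Coefficients: [5, 5, 3, 3, 5]

L: 5·8+5·3 = 55 | 3·2+3·8+5·5 = 55
M: 5·6+5·2 = 40 | 3·6+3·4+5·2 = 40
J: 5·1+5·0 = 5 | 3·0+3·0+5·1 = 5
R: 5·6+5·5 = 55 | 3·8+3·2+5·5 = 55
gcd(5,5,3,3,5) = 1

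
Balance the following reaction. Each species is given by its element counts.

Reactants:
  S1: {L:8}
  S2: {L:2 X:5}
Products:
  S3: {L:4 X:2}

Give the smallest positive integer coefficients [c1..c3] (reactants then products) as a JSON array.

Coefficients: [2, 2, 5]

L: 2·8+2·2 = 20 | 5·4 = 20
X: 2·0+2·5 = 10 | 5·2 = 10
gcd(2,2,5) = 1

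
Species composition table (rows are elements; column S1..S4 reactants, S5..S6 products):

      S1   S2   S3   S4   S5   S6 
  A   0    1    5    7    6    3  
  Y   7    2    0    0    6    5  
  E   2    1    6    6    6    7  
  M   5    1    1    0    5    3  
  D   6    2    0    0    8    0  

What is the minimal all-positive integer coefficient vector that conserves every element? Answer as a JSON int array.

Coefficients: [5, 5, 4, 2, 5, 3]

A: 5·0+5·1+4·5+2·7 = 39 | 5·6+3·3 = 39
Y: 5·7+5·2+4·0+2·0 = 45 | 5·6+3·5 = 45
E: 5·2+5·1+4·6+2·6 = 51 | 5·6+3·7 = 51
M: 5·5+5·1+4·1+2·0 = 34 | 5·5+3·3 = 34
D: 5·6+5·2+4·0+2·0 = 40 | 5·8+3·0 = 40
gcd(5,5,4,2,5,3) = 1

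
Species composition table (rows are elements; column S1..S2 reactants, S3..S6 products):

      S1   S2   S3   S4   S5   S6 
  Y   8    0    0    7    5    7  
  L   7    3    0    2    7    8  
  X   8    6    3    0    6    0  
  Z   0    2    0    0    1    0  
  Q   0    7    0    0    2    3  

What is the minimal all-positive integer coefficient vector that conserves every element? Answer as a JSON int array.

Coefficients: [3, 1, 6, 1, 2, 1]

Y: 3·8+1·0 = 24 | 6·0+1·7+2·5+1·7 = 24
L: 3·7+1·3 = 24 | 6·0+1·2+2·7+1·8 = 24
X: 3·8+1·6 = 30 | 6·3+1·0+2·6+1·0 = 30
Z: 3·0+1·2 = 2 | 6·0+1·0+2·1+1·0 = 2
Q: 3·0+1·7 = 7 | 6·0+1·0+2·2+1·3 = 7
gcd(3,1,6,1,2,1) = 1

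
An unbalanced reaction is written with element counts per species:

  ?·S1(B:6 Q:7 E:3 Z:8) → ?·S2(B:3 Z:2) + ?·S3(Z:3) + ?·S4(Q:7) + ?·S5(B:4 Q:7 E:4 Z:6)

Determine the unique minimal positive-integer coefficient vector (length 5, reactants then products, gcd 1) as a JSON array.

Coefficients: [4, 4, 2, 1, 3]

B: 4·6 = 24 | 4·3+2·0+1·0+3·4 = 24
Q: 4·7 = 28 | 4·0+2·0+1·7+3·7 = 28
E: 4·3 = 12 | 4·0+2·0+1·0+3·4 = 12
Z: 4·8 = 32 | 4·2+2·3+1·0+3·6 = 32
gcd(4,4,2,1,3) = 1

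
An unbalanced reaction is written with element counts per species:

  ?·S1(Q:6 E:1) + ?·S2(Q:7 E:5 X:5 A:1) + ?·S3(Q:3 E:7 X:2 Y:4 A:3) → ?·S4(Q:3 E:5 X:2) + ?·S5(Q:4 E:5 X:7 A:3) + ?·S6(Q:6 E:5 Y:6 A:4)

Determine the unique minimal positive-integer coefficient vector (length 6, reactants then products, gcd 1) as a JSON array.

Q: 3·6+1·7+6·3 = 43 | 5·3+1·4+4·6 = 43
E: 3·1+1·5+6·7 = 50 | 5·5+1·5+4·5 = 50
X: 3·0+1·5+6·2 = 17 | 5·2+1·7+4·0 = 17
Y: 3·0+1·0+6·4 = 24 | 5·0+1·0+4·6 = 24
A: 3·0+1·1+6·3 = 19 | 5·0+1·3+4·4 = 19
gcd(3,1,6,5,1,4) = 1

Coefficients: [3, 1, 6, 5, 1, 4]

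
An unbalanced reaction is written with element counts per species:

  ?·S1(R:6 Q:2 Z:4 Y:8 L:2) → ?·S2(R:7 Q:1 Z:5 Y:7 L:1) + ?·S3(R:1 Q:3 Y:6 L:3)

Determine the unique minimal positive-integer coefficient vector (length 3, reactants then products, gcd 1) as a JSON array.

Coefficients: [5, 4, 2]

R: 5·6 = 30 | 4·7+2·1 = 30
Q: 5·2 = 10 | 4·1+2·3 = 10
Z: 5·4 = 20 | 4·5+2·0 = 20
Y: 5·8 = 40 | 4·7+2·6 = 40
L: 5·2 = 10 | 4·1+2·3 = 10
gcd(5,4,2) = 1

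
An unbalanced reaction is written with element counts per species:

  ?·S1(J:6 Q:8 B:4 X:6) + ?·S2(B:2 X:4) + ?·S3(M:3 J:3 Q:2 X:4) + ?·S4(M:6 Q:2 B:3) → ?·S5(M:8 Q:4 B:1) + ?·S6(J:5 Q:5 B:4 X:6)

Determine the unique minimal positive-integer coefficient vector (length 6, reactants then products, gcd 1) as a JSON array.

Coefficients: [4, 1, 2, 3, 3, 6]

M: 4·0+1·0+2·3+3·6 = 24 | 3·8+6·0 = 24
J: 4·6+1·0+2·3+3·0 = 30 | 3·0+6·5 = 30
Q: 4·8+1·0+2·2+3·2 = 42 | 3·4+6·5 = 42
B: 4·4+1·2+2·0+3·3 = 27 | 3·1+6·4 = 27
X: 4·6+1·4+2·4+3·0 = 36 | 3·0+6·6 = 36
gcd(4,1,2,3,3,6) = 1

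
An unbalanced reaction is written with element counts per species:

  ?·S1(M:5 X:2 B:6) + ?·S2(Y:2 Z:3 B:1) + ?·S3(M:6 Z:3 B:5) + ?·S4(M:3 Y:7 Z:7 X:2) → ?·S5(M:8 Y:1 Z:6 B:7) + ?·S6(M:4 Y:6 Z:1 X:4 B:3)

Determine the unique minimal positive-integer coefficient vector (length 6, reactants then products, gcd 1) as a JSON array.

M: 1·5+2·0+6·6+1·3 = 44 | 5·8+1·4 = 44
Y: 1·0+2·2+6·0+1·7 = 11 | 5·1+1·6 = 11
Z: 1·0+2·3+6·3+1·7 = 31 | 5·6+1·1 = 31
X: 1·2+2·0+6·0+1·2 = 4 | 5·0+1·4 = 4
B: 1·6+2·1+6·5+1·0 = 38 | 5·7+1·3 = 38
gcd(1,2,6,1,5,1) = 1

Coefficients: [1, 2, 6, 1, 5, 1]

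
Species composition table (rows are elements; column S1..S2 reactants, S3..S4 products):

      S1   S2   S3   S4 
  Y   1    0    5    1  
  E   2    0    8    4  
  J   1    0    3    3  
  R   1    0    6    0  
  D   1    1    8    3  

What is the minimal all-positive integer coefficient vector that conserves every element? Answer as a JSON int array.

Y: 6·1+5·0 = 6 | 1·5+1·1 = 6
E: 6·2+5·0 = 12 | 1·8+1·4 = 12
J: 6·1+5·0 = 6 | 1·3+1·3 = 6
R: 6·1+5·0 = 6 | 1·6+1·0 = 6
D: 6·1+5·1 = 11 | 1·8+1·3 = 11
gcd(6,5,1,1) = 1

Coefficients: [6, 5, 1, 1]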